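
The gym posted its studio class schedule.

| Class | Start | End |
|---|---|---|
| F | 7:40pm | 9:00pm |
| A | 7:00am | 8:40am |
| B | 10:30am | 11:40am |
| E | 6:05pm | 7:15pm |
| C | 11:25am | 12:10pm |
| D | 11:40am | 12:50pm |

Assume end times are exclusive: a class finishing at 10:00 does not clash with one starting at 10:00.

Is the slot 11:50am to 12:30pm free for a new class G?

No — it overlaps C, D

A: ends 8:40am at or before G starts 11:50am → clear.
B: ends 11:40am at or before G starts 11:50am → clear.
C: starts 11:25am before G ends 12:30pm, and ends 12:10pm after G starts 11:50am → overlap.
D: starts 11:40am before G ends 12:30pm, and ends 12:50pm after G starts 11:50am → overlap.
E: starts 6:05pm at or after G ends 12:30pm → clear.
F: starts 7:40pm at or after G ends 12:30pm → clear.
G overlaps C, D.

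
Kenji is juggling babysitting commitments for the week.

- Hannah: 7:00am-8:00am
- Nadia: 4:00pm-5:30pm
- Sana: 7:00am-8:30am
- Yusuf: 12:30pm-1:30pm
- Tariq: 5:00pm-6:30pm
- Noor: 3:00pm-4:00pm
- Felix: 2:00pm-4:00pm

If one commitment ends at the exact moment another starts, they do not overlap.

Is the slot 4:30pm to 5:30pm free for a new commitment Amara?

No — it overlaps Nadia, Tariq

Sana: ends 8:30am at or before Amara starts 4:30pm → clear.
Hannah: ends 8:00am at or before Amara starts 4:30pm → clear.
Yusuf: ends 1:30pm at or before Amara starts 4:30pm → clear.
Felix: ends 4:00pm at or before Amara starts 4:30pm → clear.
Noor: ends 4:00pm at or before Amara starts 4:30pm → clear.
Nadia: starts 4:00pm before Amara ends 5:30pm, and ends 5:30pm after Amara starts 4:30pm → overlap.
Tariq: starts 5:00pm before Amara ends 5:30pm, and ends 6:30pm after Amara starts 4:30pm → overlap.
Amara overlaps Tariq, Nadia.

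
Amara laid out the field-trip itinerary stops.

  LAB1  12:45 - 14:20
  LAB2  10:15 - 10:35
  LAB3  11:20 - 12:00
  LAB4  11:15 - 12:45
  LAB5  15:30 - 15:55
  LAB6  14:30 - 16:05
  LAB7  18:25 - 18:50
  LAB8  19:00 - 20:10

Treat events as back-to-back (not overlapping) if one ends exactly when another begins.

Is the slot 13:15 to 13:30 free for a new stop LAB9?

LAB2: ends 10:35 at or before LAB9 starts 13:15 → clear.
LAB4: ends 12:45 at or before LAB9 starts 13:15 → clear.
LAB3: ends 12:00 at or before LAB9 starts 13:15 → clear.
LAB1: starts 12:45 before LAB9 ends 13:30, and ends 14:20 after LAB9 starts 13:15 → overlap.
LAB6: starts 14:30 at or after LAB9 ends 13:30 → clear.
LAB5: starts 15:30 at or after LAB9 ends 13:30 → clear.
LAB7: starts 18:25 at or after LAB9 ends 13:30 → clear.
LAB8: starts 19:00 at or after LAB9 ends 13:30 → clear.
LAB9 overlaps LAB1.

No — it overlaps LAB1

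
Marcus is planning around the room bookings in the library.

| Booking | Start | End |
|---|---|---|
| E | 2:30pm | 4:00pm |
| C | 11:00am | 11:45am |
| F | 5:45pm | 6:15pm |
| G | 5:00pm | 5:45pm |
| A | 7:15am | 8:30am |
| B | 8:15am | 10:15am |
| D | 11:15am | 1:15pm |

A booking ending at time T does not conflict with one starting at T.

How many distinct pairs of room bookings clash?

Sorted by start: A, B, C, D, E, G, F.
B starts before A ends → A and B overlap.
C starts after A ends, so A has no further overlaps.
C starts after B ends, so B has no further overlaps.
D starts before C ends → C and D overlap.
E starts after C ends, so C has no further overlaps.
E starts after D ends, so D has no further overlaps.
G starts after E ends, so E has no further overlaps.
F starts exactly when G ends (back-to-back, no overlap).
Overlapping pairs: A & B, C & D — 2 in total.

2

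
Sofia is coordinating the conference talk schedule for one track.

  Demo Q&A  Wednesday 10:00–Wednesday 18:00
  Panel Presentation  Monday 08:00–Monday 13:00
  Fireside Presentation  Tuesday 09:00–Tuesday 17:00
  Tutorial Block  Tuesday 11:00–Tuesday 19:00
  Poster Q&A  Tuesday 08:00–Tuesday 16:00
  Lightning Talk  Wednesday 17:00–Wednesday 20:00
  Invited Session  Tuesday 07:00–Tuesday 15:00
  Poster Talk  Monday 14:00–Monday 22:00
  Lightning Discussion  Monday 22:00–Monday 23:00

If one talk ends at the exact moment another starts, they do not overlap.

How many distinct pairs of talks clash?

Check each pair: they overlap iff neither finishes before the other starts.
Sorted by start: Panel Presentation, Poster Talk, Lightning Discussion, Invited Session, Poster Q&A, Fireside Presentation, Tutorial Block, Demo Q&A, Lightning Talk.
Poster Talk starts after Panel Presentation ends — done with Panel Presentation.
Lightning Discussion starts exactly when Poster Talk ends (back-to-back, no overlap) — done with Poster Talk.
Invited Session starts after Lightning Discussion ends — done with Lightning Discussion.
Poster Q&A starts before Invited Session ends → Invited Session and Poster Q&A overlap.
Fireside Presentation starts before Invited Session ends → Invited Session and Fireside Presentation overlap.
Tutorial Block starts before Invited Session ends → Invited Session and Tutorial Block overlap.
Demo Q&A starts after Invited Session ends — done with Invited Session.
Fireside Presentation starts before Poster Q&A ends → Poster Q&A and Fireside Presentation overlap.
Tutorial Block starts before Poster Q&A ends → Poster Q&A and Tutorial Block overlap.
Demo Q&A starts after Poster Q&A ends — done with Poster Q&A.
Tutorial Block starts before Fireside Presentation ends → Fireside Presentation and Tutorial Block overlap.
Demo Q&A starts after Fireside Presentation ends — done with Fireside Presentation.
Demo Q&A starts after Tutorial Block ends — done with Tutorial Block.
Lightning Talk starts before Demo Q&A ends → Demo Q&A and Lightning Talk overlap.
Overlapping pairs: Demo Q&A & Lightning Talk, Fireside Presentation & Invited Session, Fireside Presentation & Poster Q&A, Fireside Presentation & Tutorial Block, Invited Session & Poster Q&A, Invited Session & Tutorial Block, Poster Q&A & Tutorial Block — 7 in total.

7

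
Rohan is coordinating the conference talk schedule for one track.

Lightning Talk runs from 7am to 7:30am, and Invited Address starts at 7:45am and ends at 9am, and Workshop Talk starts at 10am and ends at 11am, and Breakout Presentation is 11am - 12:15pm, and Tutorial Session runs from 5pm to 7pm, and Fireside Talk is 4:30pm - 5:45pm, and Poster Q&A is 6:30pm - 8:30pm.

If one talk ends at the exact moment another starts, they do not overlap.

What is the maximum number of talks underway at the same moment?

2

Sweep the timeline, counting +1 at each start and −1 at each end (ends before starts at a tie):
7am start Lightning Talk → 1
7:30am end Lightning Talk → 0
7:45am start Invited Address → 1
9am end Invited Address → 0
10am start Workshop Talk → 1
11am end Workshop Talk → 0
11am start Breakout Presentation → 1
12:15pm end Breakout Presentation → 0
4:30pm start Fireside Talk → 1
5pm start Tutorial Session → 2
5:45pm end Fireside Talk → 1
6:30pm start Poster Q&A → 2
7pm end Tutorial Session → 1
8:30pm end Poster Q&A → 0
Peak is 2, at 5pm (Fireside Talk, Tutorial Session).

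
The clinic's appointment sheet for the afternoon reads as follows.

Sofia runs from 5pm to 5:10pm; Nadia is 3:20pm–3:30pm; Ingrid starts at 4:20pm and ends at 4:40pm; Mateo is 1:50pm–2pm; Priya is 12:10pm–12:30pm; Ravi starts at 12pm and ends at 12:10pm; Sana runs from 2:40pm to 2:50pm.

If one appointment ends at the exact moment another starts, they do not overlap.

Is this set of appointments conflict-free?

Sorted by start: Ravi, Priya, Mateo, Sana, Nadia, Ingrid, Sofia.
Priya starts exactly when Ravi ends (back-to-back, no overlap); Ravi is clear from here.
Mateo starts after Priya ends; Priya is clear from here.
Sana starts after Mateo ends; Mateo is clear from here.
Nadia starts after Sana ends; Sana is clear from here.
Ingrid starts after Nadia ends; Nadia is clear from here.
Sofia starts after Ingrid ends.
Every pair is clear; the schedule has no overlaps.

Yes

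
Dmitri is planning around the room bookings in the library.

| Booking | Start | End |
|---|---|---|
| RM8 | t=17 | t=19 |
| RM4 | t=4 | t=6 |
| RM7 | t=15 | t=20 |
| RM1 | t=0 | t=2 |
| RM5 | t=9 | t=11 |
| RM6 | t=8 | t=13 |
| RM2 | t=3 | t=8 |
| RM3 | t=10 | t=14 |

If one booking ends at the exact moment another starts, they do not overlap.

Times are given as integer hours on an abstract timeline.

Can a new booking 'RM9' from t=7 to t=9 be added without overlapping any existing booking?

No — it overlaps RM2, RM6

RM1: ends t=2 at or before RM9 starts t=7 → clear.
RM2: starts t=3 before RM9 ends t=9, and ends t=8 after RM9 starts t=7 → overlap.
RM4: ends t=6 at or before RM9 starts t=7 → clear.
RM6: starts t=8 before RM9 ends t=9, and ends t=13 after RM9 starts t=7 → overlap.
RM5: starts t=9 at or after RM9 ends t=9 → clear.
RM3: starts t=10 at or after RM9 ends t=9 → clear.
RM7: starts t=15 at or after RM9 ends t=9 → clear.
RM8: starts t=17 at or after RM9 ends t=9 → clear.
RM9 overlaps RM2, RM6.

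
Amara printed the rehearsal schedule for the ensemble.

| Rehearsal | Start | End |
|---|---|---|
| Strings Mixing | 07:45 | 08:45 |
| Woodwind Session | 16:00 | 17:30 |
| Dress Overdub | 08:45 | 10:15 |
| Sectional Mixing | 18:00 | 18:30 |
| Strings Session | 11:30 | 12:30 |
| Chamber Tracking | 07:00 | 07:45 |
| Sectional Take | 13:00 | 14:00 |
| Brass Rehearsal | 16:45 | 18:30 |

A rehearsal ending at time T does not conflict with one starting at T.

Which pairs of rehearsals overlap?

Brass Rehearsal & Sectional Mixing, Brass Rehearsal & Woodwind Session

Sorted by start: Chamber Tracking, Strings Mixing, Dress Overdub, Strings Session, Sectional Take, Woodwind Session, Brass Rehearsal, Sectional Mixing.
Strings Mixing starts exactly when Chamber Tracking ends (back-to-back, no overlap), so nothing later overlaps Chamber Tracking either.
Dress Overdub starts exactly when Strings Mixing ends (back-to-back, no overlap), so nothing later overlaps Strings Mixing either.
Strings Session starts after Dress Overdub ends, so nothing later overlaps Dress Overdub either.
Sectional Take starts after Strings Session ends, so nothing later overlaps Strings Session either.
Woodwind Session starts after Sectional Take ends, so nothing later overlaps Sectional Take either.
Brass Rehearsal starts before Woodwind Session ends → Woodwind Session and Brass Rehearsal overlap.
Sectional Mixing starts after Woodwind Session ends.
Sectional Mixing starts before Brass Rehearsal ends → Brass Rehearsal and Sectional Mixing overlap.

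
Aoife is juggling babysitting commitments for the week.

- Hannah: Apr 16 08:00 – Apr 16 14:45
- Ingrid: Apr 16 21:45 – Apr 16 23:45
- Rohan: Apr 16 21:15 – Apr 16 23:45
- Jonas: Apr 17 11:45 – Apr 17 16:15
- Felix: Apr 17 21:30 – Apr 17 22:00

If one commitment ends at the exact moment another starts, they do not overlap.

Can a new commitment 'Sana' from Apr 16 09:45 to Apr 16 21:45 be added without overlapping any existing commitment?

Hannah: starts Apr 16 08:00 before Sana ends Apr 16 21:45, and ends Apr 16 14:45 after Sana starts Apr 16 09:45 → overlap.
Rohan: starts Apr 16 21:15 before Sana ends Apr 16 21:45, and ends Apr 16 23:45 after Sana starts Apr 16 09:45 → overlap.
Ingrid: starts Apr 16 21:45 at or after Sana ends Apr 16 21:45 → clear.
Jonas: starts Apr 17 11:45 at or after Sana ends Apr 16 21:45 → clear.
Felix: starts Apr 17 21:30 at or after Sana ends Apr 16 21:45 → clear.
Sana overlaps Hannah, Rohan.

No — it overlaps Hannah, Rohan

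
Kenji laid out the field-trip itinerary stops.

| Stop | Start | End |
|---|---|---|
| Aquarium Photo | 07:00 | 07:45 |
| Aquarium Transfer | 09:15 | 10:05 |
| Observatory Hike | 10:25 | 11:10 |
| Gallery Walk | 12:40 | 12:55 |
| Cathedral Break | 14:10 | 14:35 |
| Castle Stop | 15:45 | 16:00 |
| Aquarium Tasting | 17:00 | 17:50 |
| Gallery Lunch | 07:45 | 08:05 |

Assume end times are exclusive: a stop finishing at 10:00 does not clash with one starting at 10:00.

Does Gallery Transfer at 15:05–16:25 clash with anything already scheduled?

Aquarium Photo: ends 07:45 at or before Gallery Transfer starts 15:05 → clear.
Gallery Lunch: ends 08:05 at or before Gallery Transfer starts 15:05 → clear.
Aquarium Transfer: ends 10:05 at or before Gallery Transfer starts 15:05 → clear.
Observatory Hike: ends 11:10 at or before Gallery Transfer starts 15:05 → clear.
Gallery Walk: ends 12:55 at or before Gallery Transfer starts 15:05 → clear.
Cathedral Break: ends 14:35 at or before Gallery Transfer starts 15:05 → clear.
Castle Stop: starts 15:45 before Gallery Transfer ends 16:25, and ends 16:00 after Gallery Transfer starts 15:05 → overlap.
Aquarium Tasting: starts 17:00 at or after Gallery Transfer ends 16:25 → clear.
Gallery Transfer overlaps Castle Stop.

Yes — it overlaps Castle Stop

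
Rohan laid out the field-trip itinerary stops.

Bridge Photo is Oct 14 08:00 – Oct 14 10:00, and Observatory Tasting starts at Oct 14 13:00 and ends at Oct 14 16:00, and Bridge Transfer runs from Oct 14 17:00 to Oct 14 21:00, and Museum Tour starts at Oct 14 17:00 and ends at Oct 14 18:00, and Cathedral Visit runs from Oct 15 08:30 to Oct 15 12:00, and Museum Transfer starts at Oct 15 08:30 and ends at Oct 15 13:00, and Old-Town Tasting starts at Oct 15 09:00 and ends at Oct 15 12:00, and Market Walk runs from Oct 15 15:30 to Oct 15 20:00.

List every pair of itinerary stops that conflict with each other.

Sorted by start: Bridge Photo, Observatory Tasting, Bridge Transfer, Museum Tour, Cathedral Visit, Museum Transfer, Old-Town Tasting, Market Walk.
Observatory Tasting starts after Bridge Photo ends — done with Bridge Photo.
Bridge Transfer starts after Observatory Tasting ends — done with Observatory Tasting.
Museum Tour starts before Bridge Transfer ends → Bridge Transfer and Museum Tour overlap.
Cathedral Visit starts after Bridge Transfer ends — done with Bridge Transfer.
Cathedral Visit starts after Museum Tour ends — done with Museum Tour.
Museum Transfer starts before Cathedral Visit ends → Cathedral Visit and Museum Transfer overlap.
Old-Town Tasting starts before Cathedral Visit ends → Cathedral Visit and Old-Town Tasting overlap.
Market Walk starts after Cathedral Visit ends.
Old-Town Tasting starts before Museum Transfer ends → Museum Transfer and Old-Town Tasting overlap.
Market Walk starts after Museum Transfer ends.
Market Walk starts after Old-Town Tasting ends.

Bridge Transfer & Museum Tour, Cathedral Visit & Museum Transfer, Cathedral Visit & Old-Town Tasting, Museum Transfer & Old-Town Tasting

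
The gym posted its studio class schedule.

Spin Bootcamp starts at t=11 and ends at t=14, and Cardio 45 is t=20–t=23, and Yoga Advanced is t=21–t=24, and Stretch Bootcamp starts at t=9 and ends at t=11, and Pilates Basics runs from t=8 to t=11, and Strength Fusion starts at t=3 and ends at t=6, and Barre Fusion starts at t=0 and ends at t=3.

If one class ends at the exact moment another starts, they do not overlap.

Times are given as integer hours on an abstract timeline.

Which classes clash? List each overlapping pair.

Cardio 45 & Yoga Advanced, Pilates Basics & Stretch Bootcamp

Sorted by start: Barre Fusion, Strength Fusion, Pilates Basics, Stretch Bootcamp, Spin Bootcamp, Cardio 45, Yoga Advanced.
Strength Fusion starts exactly when Barre Fusion ends (back-to-back, no overlap) — done with Barre Fusion.
Pilates Basics starts after Strength Fusion ends — done with Strength Fusion.
Stretch Bootcamp starts before Pilates Basics ends → Pilates Basics and Stretch Bootcamp overlap.
Spin Bootcamp starts exactly when Pilates Basics ends (back-to-back, no overlap) — done with Pilates Basics.
Spin Bootcamp starts exactly when Stretch Bootcamp ends (back-to-back, no overlap) — done with Stretch Bootcamp.
Cardio 45 starts after Spin Bootcamp ends — done with Spin Bootcamp.
Yoga Advanced starts before Cardio 45 ends → Cardio 45 and Yoga Advanced overlap.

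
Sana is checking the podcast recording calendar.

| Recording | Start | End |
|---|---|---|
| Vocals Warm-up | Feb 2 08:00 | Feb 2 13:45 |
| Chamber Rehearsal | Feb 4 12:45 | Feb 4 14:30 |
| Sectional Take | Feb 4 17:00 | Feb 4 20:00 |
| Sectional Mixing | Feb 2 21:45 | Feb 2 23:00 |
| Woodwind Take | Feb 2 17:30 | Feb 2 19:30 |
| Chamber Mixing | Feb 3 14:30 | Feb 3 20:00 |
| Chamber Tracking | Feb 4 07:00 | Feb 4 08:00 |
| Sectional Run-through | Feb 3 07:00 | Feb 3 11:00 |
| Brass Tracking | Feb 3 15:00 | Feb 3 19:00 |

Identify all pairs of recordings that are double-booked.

Brass Tracking & Chamber Mixing

Sorted by start: Vocals Warm-up, Woodwind Take, Sectional Mixing, Sectional Run-through, Chamber Mixing, Brass Tracking, Chamber Tracking, Chamber Rehearsal, Sectional Take.
Woodwind Take starts after Vocals Warm-up ends, so nothing later overlaps Vocals Warm-up either.
Sectional Mixing starts after Woodwind Take ends, so nothing later overlaps Woodwind Take either.
Sectional Run-through starts after Sectional Mixing ends, so nothing later overlaps Sectional Mixing either.
Chamber Mixing starts after Sectional Run-through ends, so nothing later overlaps Sectional Run-through either.
Brass Tracking starts before Chamber Mixing ends → Chamber Mixing and Brass Tracking overlap.
Chamber Tracking starts after Chamber Mixing ends, so nothing later overlaps Chamber Mixing either.
Chamber Tracking starts after Brass Tracking ends, so nothing later overlaps Brass Tracking either.
Chamber Rehearsal starts after Chamber Tracking ends, so nothing later overlaps Chamber Tracking either.
Sectional Take starts after Chamber Rehearsal ends.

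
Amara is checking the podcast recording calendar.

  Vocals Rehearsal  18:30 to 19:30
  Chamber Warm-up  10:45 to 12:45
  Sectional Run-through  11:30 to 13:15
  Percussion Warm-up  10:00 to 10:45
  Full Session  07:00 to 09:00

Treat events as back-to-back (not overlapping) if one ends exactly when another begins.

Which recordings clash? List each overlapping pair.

Check each pair: they overlap iff neither finishes before the other starts.
Sorted by start: Full Session, Percussion Warm-up, Chamber Warm-up, Sectional Run-through, Vocals Rehearsal.
Percussion Warm-up starts after Full Session ends, so Full Session has no further overlaps.
Chamber Warm-up starts exactly when Percussion Warm-up ends (back-to-back, no overlap), so Percussion Warm-up has no further overlaps.
Sectional Run-through starts before Chamber Warm-up ends → Chamber Warm-up and Sectional Run-through overlap.
Vocals Rehearsal starts after Chamber Warm-up ends.
Vocals Rehearsal starts after Sectional Run-through ends.

Chamber Warm-up & Sectional Run-through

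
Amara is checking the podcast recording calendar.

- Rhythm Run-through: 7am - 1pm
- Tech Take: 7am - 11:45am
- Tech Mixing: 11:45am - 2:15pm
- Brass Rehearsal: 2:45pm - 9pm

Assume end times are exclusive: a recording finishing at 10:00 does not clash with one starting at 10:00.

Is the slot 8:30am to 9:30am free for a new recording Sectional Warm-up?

No — it overlaps Rhythm Run-through, Tech Take

Rhythm Run-through: starts 7am before Sectional Warm-up ends 9:30am, and ends 1pm after Sectional Warm-up starts 8:30am → overlap.
Tech Take: starts 7am before Sectional Warm-up ends 9:30am, and ends 11:45am after Sectional Warm-up starts 8:30am → overlap.
Tech Mixing: starts 11:45am at or after Sectional Warm-up ends 9:30am → clear.
Brass Rehearsal: starts 2:45pm at or after Sectional Warm-up ends 9:30am → clear.
Sectional Warm-up overlaps Rhythm Run-through, Tech Take.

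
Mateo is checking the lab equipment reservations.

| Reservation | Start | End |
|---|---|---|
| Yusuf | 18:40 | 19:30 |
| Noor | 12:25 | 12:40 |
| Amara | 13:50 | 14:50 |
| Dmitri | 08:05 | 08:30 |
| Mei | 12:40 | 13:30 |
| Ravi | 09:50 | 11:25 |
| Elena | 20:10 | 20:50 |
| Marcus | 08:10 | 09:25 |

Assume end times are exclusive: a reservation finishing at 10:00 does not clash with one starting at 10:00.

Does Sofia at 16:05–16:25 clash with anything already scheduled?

Dmitri: ends 08:30 at or before Sofia starts 16:05 → clear.
Marcus: ends 09:25 at or before Sofia starts 16:05 → clear.
Ravi: ends 11:25 at or before Sofia starts 16:05 → clear.
Noor: ends 12:40 at or before Sofia starts 16:05 → clear.
Mei: ends 13:30 at or before Sofia starts 16:05 → clear.
Amara: ends 14:50 at or before Sofia starts 16:05 → clear.
Yusuf: starts 18:40 at or after Sofia ends 16:25 → clear.
Elena: starts 20:10 at or after Sofia ends 16:25 → clear.

No — it doesn't clash with anything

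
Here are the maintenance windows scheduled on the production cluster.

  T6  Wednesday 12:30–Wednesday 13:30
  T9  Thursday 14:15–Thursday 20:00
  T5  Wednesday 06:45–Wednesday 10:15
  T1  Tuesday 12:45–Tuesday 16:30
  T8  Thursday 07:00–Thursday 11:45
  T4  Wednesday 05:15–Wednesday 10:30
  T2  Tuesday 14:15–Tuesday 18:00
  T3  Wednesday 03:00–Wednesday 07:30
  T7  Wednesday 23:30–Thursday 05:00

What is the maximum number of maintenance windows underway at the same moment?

3

Sweep the timeline, counting +1 at each start and −1 at each end (ends before starts at a tie):
Tuesday 12:45 start T1 → 1
Tuesday 14:15 start T2 → 2
Tuesday 16:30 end T1 → 1
Tuesday 18:00 end T2 → 0
Wednesday 03:00 start T3 → 1
Wednesday 05:15 start T4 → 2
Wednesday 06:45 start T5 → 3
Wednesday 07:30 end T3 → 2
Wednesday 10:15 end T5 → 1
Wednesday 10:30 end T4 → 0
Wednesday 12:30 start T6 → 1
Wednesday 13:30 end T6 → 0
Wednesday 23:30 start T7 → 1
Thursday 05:00 end T7 → 0
Thursday 07:00 start T8 → 1
Thursday 11:45 end T8 → 0
Thursday 14:15 start T9 → 1
Thursday 20:00 end T9 → 0
Peak is 3, at Wednesday 06:45 (T3, T4, T5).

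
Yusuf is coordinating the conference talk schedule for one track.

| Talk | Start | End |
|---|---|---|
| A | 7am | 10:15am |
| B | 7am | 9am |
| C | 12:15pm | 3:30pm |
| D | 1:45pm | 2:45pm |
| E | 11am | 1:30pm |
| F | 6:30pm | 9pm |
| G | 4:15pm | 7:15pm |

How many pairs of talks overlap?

4

Check each pair: they overlap iff neither finishes before the other starts.
Sorted by start: A, B, E, C, D, G, F.
B starts before A ends → A and B overlap.
E starts after A ends, so A has no further overlaps.
E starts after B ends, so B has no further overlaps.
C starts before E ends → E and C overlap.
D starts after E ends, so E has no further overlaps.
D starts before C ends → C and D overlap.
G starts after C ends, so C has no further overlaps.
G starts after D ends, so D has no further overlaps.
F starts before G ends → G and F overlap.
Overlapping pairs: A & B, C & D, C & E, F & G — 4 in total.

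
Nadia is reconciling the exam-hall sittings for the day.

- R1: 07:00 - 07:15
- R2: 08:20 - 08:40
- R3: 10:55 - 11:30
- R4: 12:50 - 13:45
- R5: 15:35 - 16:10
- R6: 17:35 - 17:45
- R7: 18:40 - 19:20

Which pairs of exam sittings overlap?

Sorted by start: R1, R2, R3, R4, R5, R6, R7.
R2 starts after R1 ends — done with R1.
R3 starts after R2 ends — done with R2.
R4 starts after R3 ends — done with R3.
R5 starts after R4 ends — done with R4.
R6 starts after R5 ends — done with R5.
R7 starts after R6 ends.

no conflicts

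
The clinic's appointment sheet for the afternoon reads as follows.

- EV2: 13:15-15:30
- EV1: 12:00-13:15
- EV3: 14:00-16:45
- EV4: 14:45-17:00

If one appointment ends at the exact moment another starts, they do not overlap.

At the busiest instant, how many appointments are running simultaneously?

Sort all start/end points and keep a running count:
12:00 start EV1 → 1
13:15 end EV1 → 0
13:15 start EV2 → 1
14:00 start EV3 → 2
14:45 start EV4 → 3
15:30 end EV2 → 2
16:45 end EV3 → 1
17:00 end EV4 → 0
Peak is 3, at 14:45 (EV2, EV3, EV4).

3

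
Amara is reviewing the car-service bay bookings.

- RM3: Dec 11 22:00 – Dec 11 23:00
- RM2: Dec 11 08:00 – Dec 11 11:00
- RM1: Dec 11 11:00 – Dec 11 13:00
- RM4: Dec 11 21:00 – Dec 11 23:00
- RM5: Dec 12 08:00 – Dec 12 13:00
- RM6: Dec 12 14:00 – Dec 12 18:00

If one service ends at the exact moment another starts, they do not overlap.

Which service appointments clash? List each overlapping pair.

RM3 & RM4

Two intervals overlap when each starts before the other ends.
Sorted by start: RM2, RM1, RM4, RM3, RM5, RM6.
RM1 starts exactly when RM2 ends (back-to-back, no overlap) — done with RM2.
RM4 starts after RM1 ends — done with RM1.
RM3 starts before RM4 ends → RM4 and RM3 overlap.
RM5 starts after RM4 ends — done with RM4.
RM5 starts after RM3 ends — done with RM3.
RM6 starts after RM5 ends.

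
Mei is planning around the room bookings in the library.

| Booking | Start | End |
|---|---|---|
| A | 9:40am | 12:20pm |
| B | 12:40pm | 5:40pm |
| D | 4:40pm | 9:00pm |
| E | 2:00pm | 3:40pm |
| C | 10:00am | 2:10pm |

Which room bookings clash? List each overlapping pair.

A & C, B & C, B & D, B & E, C & E

Sorted by start: A, C, B, E, D.
C starts before A ends → A and C overlap.
B starts after A ends, so nothing later overlaps A either.
B starts before C ends → C and B overlap.
E starts before C ends → C and E overlap.
D starts after C ends.
E starts before B ends → B and E overlap.
D starts before B ends → B and D overlap.
D starts after E ends.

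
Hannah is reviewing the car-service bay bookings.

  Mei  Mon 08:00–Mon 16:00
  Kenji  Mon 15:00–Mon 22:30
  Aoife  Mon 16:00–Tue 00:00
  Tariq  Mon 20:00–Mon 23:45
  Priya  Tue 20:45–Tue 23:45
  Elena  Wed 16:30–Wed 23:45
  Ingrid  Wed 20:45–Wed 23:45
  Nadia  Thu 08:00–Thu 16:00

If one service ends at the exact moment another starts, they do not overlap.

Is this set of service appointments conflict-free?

No

Sorted by start: Mei, Kenji, Aoife, Tariq, Priya, Elena, Ingrid, Nadia.
Kenji starts before Mei ends → Mei and Kenji overlap.
That's a conflict, so the schedule is not conflict-free.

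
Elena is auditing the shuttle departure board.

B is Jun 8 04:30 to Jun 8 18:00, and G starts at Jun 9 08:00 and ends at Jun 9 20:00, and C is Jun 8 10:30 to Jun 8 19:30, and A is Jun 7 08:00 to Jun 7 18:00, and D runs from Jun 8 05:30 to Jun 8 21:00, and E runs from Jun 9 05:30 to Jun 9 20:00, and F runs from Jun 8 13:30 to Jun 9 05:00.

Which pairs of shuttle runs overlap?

Check each pair: they overlap iff neither finishes before the other starts.
Sorted by start: A, B, D, C, F, E, G.
B starts after A ends, so A has no further overlaps.
D starts before B ends → B and D overlap.
C starts before B ends → B and C overlap.
F starts before B ends → B and F overlap.
E starts after B ends, so B has no further overlaps.
C starts before D ends → D and C overlap.
F starts before D ends → D and F overlap.
E starts after D ends, so D has no further overlaps.
F starts before C ends → C and F overlap.
E starts after C ends, so C has no further overlaps.
E starts after F ends, so F has no further overlaps.
G starts before E ends → E and G overlap.

B & C, B & D, B & F, C & D, C & F, D & F, E & G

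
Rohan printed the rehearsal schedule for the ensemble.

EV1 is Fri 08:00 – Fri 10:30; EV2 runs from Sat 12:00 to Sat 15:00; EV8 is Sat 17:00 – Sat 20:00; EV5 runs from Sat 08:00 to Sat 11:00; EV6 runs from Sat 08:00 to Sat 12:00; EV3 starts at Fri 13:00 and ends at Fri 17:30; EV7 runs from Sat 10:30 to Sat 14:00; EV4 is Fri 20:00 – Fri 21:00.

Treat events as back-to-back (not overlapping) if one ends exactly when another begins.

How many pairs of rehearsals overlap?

Sorted by start: EV1, EV3, EV4, EV5, EV6, EV7, EV2, EV8.
EV3 starts after EV1 ends; EV1 is clear from here.
EV4 starts after EV3 ends; EV3 is clear from here.
EV5 starts after EV4 ends; EV4 is clear from here.
EV6 starts before EV5 ends → EV5 and EV6 overlap.
EV7 starts before EV5 ends → EV5 and EV7 overlap.
EV2 starts after EV5 ends; EV5 is clear from here.
EV7 starts before EV6 ends → EV6 and EV7 overlap.
EV2 starts exactly when EV6 ends (back-to-back, no overlap); EV6 is clear from here.
EV2 starts before EV7 ends → EV7 and EV2 overlap.
EV8 starts after EV7 ends.
EV8 starts after EV2 ends.
Overlapping pairs: EV2 & EV7, EV5 & EV6, EV5 & EV7, EV6 & EV7 — 4 in total.

4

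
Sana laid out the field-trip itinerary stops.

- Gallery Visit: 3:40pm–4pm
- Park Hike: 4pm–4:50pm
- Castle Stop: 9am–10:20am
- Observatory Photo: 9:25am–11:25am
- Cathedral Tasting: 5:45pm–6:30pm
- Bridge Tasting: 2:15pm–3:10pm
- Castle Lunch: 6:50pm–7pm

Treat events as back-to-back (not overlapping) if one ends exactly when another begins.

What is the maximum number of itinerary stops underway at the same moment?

Walk through starts and ends in time order (an end at T is processed before a start at T):
9am start Castle Stop → 1
9:25am start Observatory Photo → 2
10:20am end Castle Stop → 1
11:25am end Observatory Photo → 0
2:15pm start Bridge Tasting → 1
3:10pm end Bridge Tasting → 0
3:40pm start Gallery Visit → 1
4pm end Gallery Visit → 0
4pm start Park Hike → 1
4:50pm end Park Hike → 0
5:45pm start Cathedral Tasting → 1
6:30pm end Cathedral Tasting → 0
6:50pm start Castle Lunch → 1
7pm end Castle Lunch → 0
Peak is 2, at 9:25am (Castle Stop, Observatory Photo).

2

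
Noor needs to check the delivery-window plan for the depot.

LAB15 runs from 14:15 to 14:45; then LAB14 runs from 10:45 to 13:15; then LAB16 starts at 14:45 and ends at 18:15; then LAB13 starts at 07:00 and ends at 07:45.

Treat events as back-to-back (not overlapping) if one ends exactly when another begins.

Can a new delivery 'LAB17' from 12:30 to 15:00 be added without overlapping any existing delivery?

No — it overlaps LAB14, LAB15, LAB16

LAB13: ends 07:45 at or before LAB17 starts 12:30 → clear.
LAB14: starts 10:45 before LAB17 ends 15:00, and ends 13:15 after LAB17 starts 12:30 → overlap.
LAB15: starts 14:15 before LAB17 ends 15:00, and ends 14:45 after LAB17 starts 12:30 → overlap.
LAB16: starts 14:45 before LAB17 ends 15:00, and ends 18:15 after LAB17 starts 12:30 → overlap.
LAB17 overlaps LAB14, LAB15, LAB16.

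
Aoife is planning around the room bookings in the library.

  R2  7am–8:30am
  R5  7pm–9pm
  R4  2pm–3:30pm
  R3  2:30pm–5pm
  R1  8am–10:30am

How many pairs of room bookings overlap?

2

Two intervals overlap when each starts before the other ends.
Sorted by start: R2, R1, R4, R3, R5.
R1 starts before R2 ends → R2 and R1 overlap.
R4 starts after R2 ends — done with R2.
R4 starts after R1 ends — done with R1.
R3 starts before R4 ends → R4 and R3 overlap.
R5 starts after R4 ends.
R5 starts after R3 ends.
Overlapping pairs: R1 & R2, R3 & R4 — 2 in total.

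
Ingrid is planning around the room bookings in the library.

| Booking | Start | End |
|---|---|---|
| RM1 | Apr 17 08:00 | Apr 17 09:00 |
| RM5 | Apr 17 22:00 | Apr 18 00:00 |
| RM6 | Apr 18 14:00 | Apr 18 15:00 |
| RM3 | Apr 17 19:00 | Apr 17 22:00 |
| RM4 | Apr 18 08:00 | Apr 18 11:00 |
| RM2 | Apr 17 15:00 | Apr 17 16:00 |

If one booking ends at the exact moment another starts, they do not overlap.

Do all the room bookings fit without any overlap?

Yes

Sorted by start: RM1, RM2, RM3, RM5, RM4, RM6.
RM2 starts after RM1 ends, so RM1 has no further overlaps.
RM3 starts after RM2 ends, so RM2 has no further overlaps.
RM5 starts exactly when RM3 ends (back-to-back, no overlap), so RM3 has no further overlaps.
RM4 starts after RM5 ends, so RM5 has no further overlaps.
RM6 starts after RM4 ends.
Every pair is clear; the schedule has no overlaps.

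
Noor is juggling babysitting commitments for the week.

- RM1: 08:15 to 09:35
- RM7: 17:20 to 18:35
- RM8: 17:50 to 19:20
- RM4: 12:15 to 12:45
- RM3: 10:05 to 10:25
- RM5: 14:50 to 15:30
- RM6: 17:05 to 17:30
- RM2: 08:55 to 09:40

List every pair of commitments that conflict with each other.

RM1 & RM2, RM6 & RM7, RM7 & RM8

Sorted by start: RM1, RM2, RM3, RM4, RM5, RM6, RM7, RM8.
RM2 starts before RM1 ends → RM1 and RM2 overlap.
RM3 starts after RM1 ends — done with RM1.
RM3 starts after RM2 ends — done with RM2.
RM4 starts after RM3 ends — done with RM3.
RM5 starts after RM4 ends — done with RM4.
RM6 starts after RM5 ends — done with RM5.
RM7 starts before RM6 ends → RM6 and RM7 overlap.
RM8 starts after RM6 ends.
RM8 starts before RM7 ends → RM7 and RM8 overlap.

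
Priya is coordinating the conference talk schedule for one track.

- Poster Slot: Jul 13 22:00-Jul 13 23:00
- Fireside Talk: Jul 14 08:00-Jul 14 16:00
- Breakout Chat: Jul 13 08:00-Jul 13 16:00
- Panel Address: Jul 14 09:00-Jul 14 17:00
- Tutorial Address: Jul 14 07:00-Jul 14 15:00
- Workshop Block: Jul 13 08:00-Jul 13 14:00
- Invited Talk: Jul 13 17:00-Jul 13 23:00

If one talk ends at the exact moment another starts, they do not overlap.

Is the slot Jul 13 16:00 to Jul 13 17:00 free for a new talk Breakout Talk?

Yes — the slot is free

Workshop Block: ends Jul 13 14:00 at or before Breakout Talk starts Jul 13 16:00 → clear.
Breakout Chat: ends Jul 13 16:00 at or before Breakout Talk starts Jul 13 16:00 → clear.
Invited Talk: starts Jul 13 17:00 at or after Breakout Talk ends Jul 13 17:00 → clear.
Poster Slot: starts Jul 13 22:00 at or after Breakout Talk ends Jul 13 17:00 → clear.
Tutorial Address: starts Jul 14 07:00 at or after Breakout Talk ends Jul 13 17:00 → clear.
Fireside Talk: starts Jul 14 08:00 at or after Breakout Talk ends Jul 13 17:00 → clear.
Panel Address: starts Jul 14 09:00 at or after Breakout Talk ends Jul 13 17:00 → clear.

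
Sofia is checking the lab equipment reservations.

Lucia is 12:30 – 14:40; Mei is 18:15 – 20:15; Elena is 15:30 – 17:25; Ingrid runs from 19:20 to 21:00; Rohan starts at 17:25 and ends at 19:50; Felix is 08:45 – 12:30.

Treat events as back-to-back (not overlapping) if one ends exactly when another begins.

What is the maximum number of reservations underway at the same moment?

3

Sweep the timeline, counting +1 at each start and −1 at each end (ends before starts at a tie):
08:45 start Felix → 1
12:30 end Felix → 0
12:30 start Lucia → 1
14:40 end Lucia → 0
15:30 start Elena → 1
17:25 end Elena → 0
17:25 start Rohan → 1
18:15 start Mei → 2
19:20 start Ingrid → 3
19:50 end Rohan → 2
20:15 end Mei → 1
21:00 end Ingrid → 0
Peak is 3, at 19:20 (Ingrid, Mei, Rohan).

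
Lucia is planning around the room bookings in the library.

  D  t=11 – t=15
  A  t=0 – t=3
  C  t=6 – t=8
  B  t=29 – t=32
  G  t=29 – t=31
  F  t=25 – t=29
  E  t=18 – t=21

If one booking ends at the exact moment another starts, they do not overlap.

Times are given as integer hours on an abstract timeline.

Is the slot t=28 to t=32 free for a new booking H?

A: ends t=3 at or before H starts t=28 → clear.
C: ends t=8 at or before H starts t=28 → clear.
D: ends t=15 at or before H starts t=28 → clear.
E: ends t=21 at or before H starts t=28 → clear.
F: starts t=25 before H ends t=32, and ends t=29 after H starts t=28 → overlap.
B: starts t=29 before H ends t=32, and ends t=32 after H starts t=28 → overlap.
G: starts t=29 before H ends t=32, and ends t=31 after H starts t=28 → overlap.
H overlaps B, F, G.

No — it overlaps B, F, G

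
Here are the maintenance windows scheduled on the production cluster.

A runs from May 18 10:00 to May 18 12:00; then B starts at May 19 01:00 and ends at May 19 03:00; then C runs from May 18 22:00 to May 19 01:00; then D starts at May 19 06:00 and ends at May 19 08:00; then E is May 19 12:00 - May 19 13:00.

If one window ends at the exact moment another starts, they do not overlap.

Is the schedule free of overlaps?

Sorted by start: A, C, B, D, E.
C starts after A ends — done with A.
B starts exactly when C ends (back-to-back, no overlap) — done with C.
D starts after B ends — done with B.
E starts after D ends.
Every pair is clear; the schedule has no overlaps.

Yes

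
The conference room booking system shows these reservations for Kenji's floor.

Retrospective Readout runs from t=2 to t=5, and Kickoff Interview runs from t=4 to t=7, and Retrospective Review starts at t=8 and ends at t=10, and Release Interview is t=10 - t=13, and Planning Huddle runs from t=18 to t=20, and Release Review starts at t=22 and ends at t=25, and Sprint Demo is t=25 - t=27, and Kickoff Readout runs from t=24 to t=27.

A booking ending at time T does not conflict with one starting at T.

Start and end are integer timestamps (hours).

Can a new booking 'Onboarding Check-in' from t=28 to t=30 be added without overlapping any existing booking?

Retrospective Readout: ends t=5 at or before Onboarding Check-in starts t=28 → clear.
Kickoff Interview: ends t=7 at or before Onboarding Check-in starts t=28 → clear.
Retrospective Review: ends t=10 at or before Onboarding Check-in starts t=28 → clear.
Release Interview: ends t=13 at or before Onboarding Check-in starts t=28 → clear.
Planning Huddle: ends t=20 at or before Onboarding Check-in starts t=28 → clear.
Release Review: ends t=25 at or before Onboarding Check-in starts t=28 → clear.
Kickoff Readout: ends t=27 at or before Onboarding Check-in starts t=28 → clear.
Sprint Demo: ends t=27 at or before Onboarding Check-in starts t=28 → clear.

Yes — the slot is free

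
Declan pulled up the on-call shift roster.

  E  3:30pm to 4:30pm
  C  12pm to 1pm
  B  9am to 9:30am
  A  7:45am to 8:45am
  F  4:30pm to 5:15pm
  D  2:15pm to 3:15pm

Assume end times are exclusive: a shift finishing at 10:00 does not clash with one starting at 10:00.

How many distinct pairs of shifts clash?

Sorted by start: A, B, C, D, E, F.
B starts after A ends — done with A.
C starts after B ends — done with B.
D starts after C ends — done with C.
E starts after D ends — done with D.
F starts exactly when E ends (back-to-back, no overlap).
No pair overlaps.

0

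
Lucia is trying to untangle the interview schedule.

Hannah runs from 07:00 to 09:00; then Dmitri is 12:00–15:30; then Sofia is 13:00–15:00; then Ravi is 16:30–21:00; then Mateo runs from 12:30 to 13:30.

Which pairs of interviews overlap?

Dmitri & Mateo, Dmitri & Sofia, Mateo & Sofia

Sorted by start: Hannah, Dmitri, Mateo, Sofia, Ravi.
Dmitri starts after Hannah ends, so nothing later overlaps Hannah either.
Mateo starts before Dmitri ends → Dmitri and Mateo overlap.
Sofia starts before Dmitri ends → Dmitri and Sofia overlap.
Ravi starts after Dmitri ends.
Sofia starts before Mateo ends → Mateo and Sofia overlap.
Ravi starts after Mateo ends.
Ravi starts after Sofia ends.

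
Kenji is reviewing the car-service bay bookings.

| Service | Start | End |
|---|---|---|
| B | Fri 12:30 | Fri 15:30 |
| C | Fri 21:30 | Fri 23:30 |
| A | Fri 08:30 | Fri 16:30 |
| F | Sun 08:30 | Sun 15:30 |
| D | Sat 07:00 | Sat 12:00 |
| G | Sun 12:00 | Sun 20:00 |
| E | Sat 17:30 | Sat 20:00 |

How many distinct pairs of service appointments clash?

Sorted by start: A, B, C, D, E, F, G.
B starts before A ends → A and B overlap.
C starts after A ends, so A has no further overlaps.
C starts after B ends, so B has no further overlaps.
D starts after C ends, so C has no further overlaps.
E starts after D ends, so D has no further overlaps.
F starts after E ends, so E has no further overlaps.
G starts before F ends → F and G overlap.
Overlapping pairs: A & B, F & G — 2 in total.

2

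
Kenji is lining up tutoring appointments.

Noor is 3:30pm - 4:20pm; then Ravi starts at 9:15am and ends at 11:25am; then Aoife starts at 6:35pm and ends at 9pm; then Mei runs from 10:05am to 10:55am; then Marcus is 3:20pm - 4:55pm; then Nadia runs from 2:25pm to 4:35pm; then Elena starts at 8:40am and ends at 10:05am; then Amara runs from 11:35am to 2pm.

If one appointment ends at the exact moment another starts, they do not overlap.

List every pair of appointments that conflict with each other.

Elena & Ravi, Marcus & Nadia, Marcus & Noor, Mei & Ravi, Nadia & Noor

Sorted by start: Elena, Ravi, Mei, Amara, Nadia, Marcus, Noor, Aoife.
Ravi starts before Elena ends → Elena and Ravi overlap.
Mei starts exactly when Elena ends (back-to-back, no overlap) — done with Elena.
Mei starts before Ravi ends → Ravi and Mei overlap.
Amara starts after Ravi ends — done with Ravi.
Amara starts after Mei ends — done with Mei.
Nadia starts after Amara ends — done with Amara.
Marcus starts before Nadia ends → Nadia and Marcus overlap.
Noor starts before Nadia ends → Nadia and Noor overlap.
Aoife starts after Nadia ends.
Noor starts before Marcus ends → Marcus and Noor overlap.
Aoife starts after Marcus ends.
Aoife starts after Noor ends.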